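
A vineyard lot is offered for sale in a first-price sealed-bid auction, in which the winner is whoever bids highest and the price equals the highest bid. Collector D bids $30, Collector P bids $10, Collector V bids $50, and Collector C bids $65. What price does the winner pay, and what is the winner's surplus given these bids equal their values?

Ranking the bids: Collector C $65; Collector V $50; Collector D $30; Collector P $10.
Collector C is the highest bidder, so Collector C wins.
Under the first-price rule, the price is the highest bid: $65.
Surplus = $65 − $65 = $0.

Price $65; surplus $0.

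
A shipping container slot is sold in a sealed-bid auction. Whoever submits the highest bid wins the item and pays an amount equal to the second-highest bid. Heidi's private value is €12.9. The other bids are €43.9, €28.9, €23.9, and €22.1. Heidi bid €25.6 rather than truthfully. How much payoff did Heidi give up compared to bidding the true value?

The highest competing bid is €43.9.
Bidding truthfully at €12.9: the top bid is €43.9 (a rival), so Heidi loses. Payoff = €0.0.
Bidding €25.6: the top bid is €43.9 (a rival), so Heidi loses. Payoff = €0.0.
Regret = truthful payoff − actual payoff = €0.0 − €0.0 = €0.0.
The bid only affects whether you win, not the price — here both bids land on the same side of the top rival bid, so the deviation is payoff-neutral.

Payoff forgone: €0.0.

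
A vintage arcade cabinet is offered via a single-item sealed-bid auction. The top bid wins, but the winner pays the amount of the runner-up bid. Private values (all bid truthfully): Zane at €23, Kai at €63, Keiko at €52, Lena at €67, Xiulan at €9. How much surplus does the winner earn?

Ordered from highest: Lena €67, then Kai €63, then Keiko €52, then Zane €23, then Xiulan €9.
Lena wins with the top bid and pays the second-highest, €63.
Surplus = €67 − €63 = €4.

Surplus = €4.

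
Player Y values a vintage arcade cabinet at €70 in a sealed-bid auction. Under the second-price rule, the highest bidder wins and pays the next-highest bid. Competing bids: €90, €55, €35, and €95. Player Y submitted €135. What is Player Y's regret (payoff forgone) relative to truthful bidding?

The highest competing bid is €95.
Bidding truthfully at €70: the top bid is €95 (a rival), so Player Y loses. Payoff = €0.
Bidding €135: Player Y has the top bid, wins, and pays the second-highest bid €95. Payoff = €70 − €95 = -€25.
Regret = truthful payoff − actual payoff = €0 − -€25 = €25.

€25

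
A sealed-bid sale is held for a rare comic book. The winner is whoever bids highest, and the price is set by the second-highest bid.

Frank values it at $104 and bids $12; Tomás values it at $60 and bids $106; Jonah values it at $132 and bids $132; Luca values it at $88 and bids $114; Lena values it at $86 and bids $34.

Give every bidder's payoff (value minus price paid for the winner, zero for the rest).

Ordered from highest: Jonah $132 > Luca $114 > Tomás $106 > Lena $34 > Frank $12.
Jonah has the top bid and wins; the price is the second-highest bid, $114.
Jonah's payoff = $132 − $114 = $18. All other bidders lose, so their payoff is 0.

Payoffs: Frank $0, Tomás $0, Jonah $18, Luca $0, Lena $0.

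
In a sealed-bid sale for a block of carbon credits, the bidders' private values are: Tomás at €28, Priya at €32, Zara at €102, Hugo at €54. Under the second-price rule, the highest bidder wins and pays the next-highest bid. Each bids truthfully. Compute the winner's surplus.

Ordered from highest: Zara €102, then Hugo €54, then Priya €32, then Tomás €28.
Zara wins with the top bid and pays the second-highest, €54.
Surplus = €102 − €54 = €48.

Winner's surplus: €48.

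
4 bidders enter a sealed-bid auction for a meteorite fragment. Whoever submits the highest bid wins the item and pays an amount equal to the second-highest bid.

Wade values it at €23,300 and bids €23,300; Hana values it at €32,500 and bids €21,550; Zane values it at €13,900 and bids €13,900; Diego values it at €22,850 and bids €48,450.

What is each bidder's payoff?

Payoffs: Wade €0, Hana €0, Zane €0, Diego -€450.

Bids in descending order: Diego €48,450 > Wade €23,300 > Hana €21,550 > Zane €13,900.
Diego has the top bid and wins; the price is the second-highest bid, €23,300.
Diego's payoff = €22,850 − €23,300 = -€450. All other bidders lose, so their payoff is 0.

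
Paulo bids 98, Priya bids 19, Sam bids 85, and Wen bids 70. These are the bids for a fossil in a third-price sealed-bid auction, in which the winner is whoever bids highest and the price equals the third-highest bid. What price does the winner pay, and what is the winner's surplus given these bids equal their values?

Ranking the bids: Paulo 98 > Sam 85 > Wen 70 > Priya 19.
Paulo is the highest bidder, so Paulo wins.
Under the third-price rule, the price is the third-highest bid: 70.
Surplus = 98 − 70 = 28.

The winner pays 70 for a surplus of 28.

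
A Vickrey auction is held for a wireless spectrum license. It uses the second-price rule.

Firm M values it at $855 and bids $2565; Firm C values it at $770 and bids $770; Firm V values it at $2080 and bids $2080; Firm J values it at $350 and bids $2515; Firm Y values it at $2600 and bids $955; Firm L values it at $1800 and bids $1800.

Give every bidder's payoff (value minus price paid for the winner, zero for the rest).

Ordered from highest: Firm M $2565; Firm J $2515; Firm V $2080; Firm L $1800; Firm Y $955; Firm C $770.
Firm M has the top bid and wins; the price is the second-highest bid, $2515.
Firm M's payoff = $855 − $2515 = -$1660. All other bidders lose, so their payoff is 0.

Firm M -$1660, Firm C $0, Firm V $0, Firm J $0, Firm Y $0, Firm L $0.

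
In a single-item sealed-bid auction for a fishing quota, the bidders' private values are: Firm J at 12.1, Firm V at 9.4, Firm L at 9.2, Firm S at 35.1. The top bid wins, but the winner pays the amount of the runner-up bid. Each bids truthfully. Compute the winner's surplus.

Winner's surplus: 23.0.

Sorted high to low: Firm S 35.1, then Firm J 12.1, then Firm V 9.4, then Firm L 9.2.
Firm S wins with the top bid and pays the second-highest, 12.1.
Surplus = 35.1 − 12.1 = 23.0.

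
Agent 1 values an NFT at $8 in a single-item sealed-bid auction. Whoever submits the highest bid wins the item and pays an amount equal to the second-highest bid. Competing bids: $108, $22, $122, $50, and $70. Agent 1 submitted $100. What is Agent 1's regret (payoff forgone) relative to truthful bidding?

The highest competing bid is $122.
Bidding truthfully at $8: the top bid is $122 (a rival), so Agent 1 loses. Payoff = $0.
Bidding $100: the top bid is $122 (a rival), so Agent 1 loses. Payoff = $0.
Regret = truthful payoff − actual payoff = $0 − $0 = $0.

$0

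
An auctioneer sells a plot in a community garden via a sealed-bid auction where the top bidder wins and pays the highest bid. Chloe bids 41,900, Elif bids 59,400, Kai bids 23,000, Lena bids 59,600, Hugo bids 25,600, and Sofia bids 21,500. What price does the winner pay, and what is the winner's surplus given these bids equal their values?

Price 59,600; surplus 0.

Ordered from highest: Lena 59,600; Elif 59,400; Chloe 41,900; Hugo 25,600; Kai 23,000; Sofia 21,500.
Lena is the highest bidder, so Lena wins.
Under the first-price rule, the price is the highest bid: 59,600.
Surplus = 59,600 − 59,600 = 0.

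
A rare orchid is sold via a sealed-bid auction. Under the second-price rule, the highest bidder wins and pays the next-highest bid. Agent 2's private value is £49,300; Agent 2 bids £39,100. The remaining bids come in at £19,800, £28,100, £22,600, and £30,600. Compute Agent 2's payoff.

Highest competing bid: £30,600.
Agent 2's bid £39,100 is the highest overall, so Agent 2 wins and pays the second-highest bid, £30,600.
Payoff = value − price = £49,300 − £30,600 = £18,700.

Payoff = £18,700.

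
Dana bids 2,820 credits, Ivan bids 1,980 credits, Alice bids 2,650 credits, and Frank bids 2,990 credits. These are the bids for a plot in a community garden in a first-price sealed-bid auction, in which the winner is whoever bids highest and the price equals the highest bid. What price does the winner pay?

Ranking the bids: Frank 2,990 credits; Dana 2,820 credits; Alice 2,650 credits; Ivan 1,980 credits.
Frank is the highest bidder, so Frank wins.
Under the first-price rule, the price is the highest bid: 2,990 credits.

2,990 credits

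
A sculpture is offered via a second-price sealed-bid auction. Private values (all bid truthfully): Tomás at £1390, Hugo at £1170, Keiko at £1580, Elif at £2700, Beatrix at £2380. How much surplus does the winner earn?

Sorted high to low: Elif £2700 > Beatrix £2380 > Keiko £1580 > Tomás £1390 > Hugo £1170.
Elif wins with the top bid and pays the second-highest, £2380.
Surplus = £2700 − £2380 = £320.

Surplus = £320.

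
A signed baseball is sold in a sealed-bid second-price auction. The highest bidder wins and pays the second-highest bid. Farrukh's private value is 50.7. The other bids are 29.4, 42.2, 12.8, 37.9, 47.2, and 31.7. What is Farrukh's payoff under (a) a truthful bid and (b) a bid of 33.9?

The highest competing bid is 47.2.
Bidding truthfully at 50.7: Farrukh has the top bid, wins, and pays the second-highest bid 47.2. Payoff = 50.7 − 47.2 = 3.5.
Bidding 33.9: the top bid is 47.2 (a rival), so Farrukh loses. Payoff = 0.0.

Truthful: 3.5; alternative: 0.0.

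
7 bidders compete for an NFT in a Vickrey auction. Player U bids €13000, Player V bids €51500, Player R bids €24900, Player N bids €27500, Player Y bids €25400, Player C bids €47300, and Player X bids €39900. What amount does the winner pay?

Price paid: €47300.

Ranking the bids: Player V €51500; Player C €47300; Player X €39900; Player N €27500; Player Y €25400; Player R €24900; Player U €13000.
Player V has the highest bid, so Player V wins.
The second-highest bid is €47300, so that is what Player V pays.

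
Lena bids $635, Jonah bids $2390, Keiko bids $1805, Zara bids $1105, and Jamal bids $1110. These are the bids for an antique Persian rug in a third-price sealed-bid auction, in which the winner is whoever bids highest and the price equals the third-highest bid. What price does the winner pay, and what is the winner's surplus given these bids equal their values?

The winner pays $1110 for a surplus of $1280.

Ordered from highest: Jonah $2390, then Keiko $1805, then Jamal $1110, then Zara $1105, then Lena $635.
Jonah is the highest bidder, so Jonah wins.
Under the third-price rule, the price is the third-highest bid: $1110.
Surplus = $2390 − $1110 = $1280.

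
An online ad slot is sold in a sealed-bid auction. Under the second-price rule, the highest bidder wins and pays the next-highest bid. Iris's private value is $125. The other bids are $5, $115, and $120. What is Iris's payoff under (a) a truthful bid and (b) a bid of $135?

(a) $5  (b) $5

The highest competing bid is $120.
Bidding truthfully at $125: Iris has the top bid, wins, and pays the second-highest bid $120. Payoff = $125 − $120 = $5.
Bidding $135: Iris has the top bid, wins, and pays the second-highest bid $120. Payoff = $125 − $120 = $5.
The bid only affects whether you win, not the price — here both bids land on the same side of the top rival bid, so the deviation is payoff-neutral.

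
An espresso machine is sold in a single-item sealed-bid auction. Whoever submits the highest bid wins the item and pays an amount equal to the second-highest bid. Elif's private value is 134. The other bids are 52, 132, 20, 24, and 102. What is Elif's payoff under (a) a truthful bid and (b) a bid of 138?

The highest competing bid is 132.
Bidding truthfully at 134: Elif has the top bid, wins, and pays the second-highest bid 132. Payoff = 134 − 132 = 2.
Bidding 138: Elif has the top bid, wins, and pays the second-highest bid 132. Payoff = 134 − 132 = 2.

(a) 2  (b) 2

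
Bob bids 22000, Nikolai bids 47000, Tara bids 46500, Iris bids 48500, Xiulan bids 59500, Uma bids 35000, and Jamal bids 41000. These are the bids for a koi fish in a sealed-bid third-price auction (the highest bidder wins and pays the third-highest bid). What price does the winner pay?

Ranking the bids: Xiulan 59500, then Iris 48500, then Nikolai 47000, then Tara 46500, then Jamal 41000, then Uma 35000, then Bob 22000.
Xiulan is the highest bidder, so Xiulan wins.
Under the third-price rule, the price is the third-highest bid: 47000.

47000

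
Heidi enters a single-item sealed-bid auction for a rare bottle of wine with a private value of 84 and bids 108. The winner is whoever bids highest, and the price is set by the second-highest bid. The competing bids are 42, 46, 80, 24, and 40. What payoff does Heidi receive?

Highest competing bid: 80.
Heidi's bid 108 is the highest overall, so Heidi wins and pays the second-highest bid, 80.
Payoff = value − price = 84 − 80 = 4.

Payoff = 4.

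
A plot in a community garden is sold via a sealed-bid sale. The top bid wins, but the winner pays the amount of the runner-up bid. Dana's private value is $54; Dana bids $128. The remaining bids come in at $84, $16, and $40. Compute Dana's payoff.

Highest competing bid: $84.
Dana's bid $128 is the highest overall, so Dana wins and pays the second-highest bid, $84.
Payoff = value − price = $54 − $84 = -$30.

Payoff = -$30.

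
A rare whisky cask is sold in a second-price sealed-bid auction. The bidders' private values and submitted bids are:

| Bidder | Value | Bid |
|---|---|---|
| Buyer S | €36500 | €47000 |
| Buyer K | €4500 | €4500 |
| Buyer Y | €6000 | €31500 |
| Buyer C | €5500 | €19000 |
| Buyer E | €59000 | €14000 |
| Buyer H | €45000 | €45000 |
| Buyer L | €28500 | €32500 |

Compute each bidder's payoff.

Buyer S -€8500, Buyer K €0, Buyer Y €0, Buyer C €0, Buyer E €0, Buyer H €0, Buyer L €0.

Ordered from highest: Buyer S €47000, then Buyer H €45000, then Buyer L €32500, then Buyer Y €31500, then Buyer C €19000, then Buyer E €14000, then Buyer K €4500.
Buyer S has the top bid and wins; the price is the second-highest bid, €45000.
Buyer S's payoff = €36500 − €45000 = -€8500. All other bidders lose, so their payoff is 0.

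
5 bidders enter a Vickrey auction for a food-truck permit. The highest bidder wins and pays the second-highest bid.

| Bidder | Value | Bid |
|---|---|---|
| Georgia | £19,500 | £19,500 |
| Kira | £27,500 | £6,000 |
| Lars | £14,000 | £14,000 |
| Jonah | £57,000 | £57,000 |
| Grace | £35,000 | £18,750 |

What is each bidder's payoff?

Payoffs: Georgia £0, Kira £0, Lars £0, Jonah £37,500, Grace £0.

Bids in descending order: Jonah £57,000; Georgia £19,500; Grace £18,750; Lars £14,000; Kira £6,000.
Jonah has the top bid and wins; the price is the second-highest bid, £19,500.
Jonah's payoff = £57,000 − £19,500 = £37,500. All other bidders lose, so their payoff is 0.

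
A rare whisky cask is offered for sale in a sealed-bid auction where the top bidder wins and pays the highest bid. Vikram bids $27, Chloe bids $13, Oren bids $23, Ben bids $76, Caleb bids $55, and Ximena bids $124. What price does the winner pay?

$124

Bids in descending order: Ximena $124, then Ben $76, then Caleb $55, then Vikram $27, then Oren $23, then Chloe $13.
Ximena is the highest bidder, so Ximena wins.
Under the first-price rule, the price is the highest bid: $124.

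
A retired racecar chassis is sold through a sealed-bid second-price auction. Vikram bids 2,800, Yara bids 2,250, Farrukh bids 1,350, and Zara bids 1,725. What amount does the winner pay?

Price paid: 2,250.

Sorted high to low: Vikram 2,800; Yara 2,250; Zara 1,725; Farrukh 1,350.
Vikram has the highest bid, so Vikram wins.
The second-highest bid is 2,250, so that is what Vikram pays.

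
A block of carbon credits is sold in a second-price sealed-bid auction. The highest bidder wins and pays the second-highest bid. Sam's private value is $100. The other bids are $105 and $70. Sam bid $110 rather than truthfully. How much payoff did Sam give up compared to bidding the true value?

The highest competing bid is $105.
Bidding truthfully at $100: the top bid is $105 (a rival), so Sam loses. Payoff = $0.
Bidding $110: Sam has the top bid, wins, and pays the second-highest bid $105. Payoff = $100 − $105 = -$5.
Regret = truthful payoff − actual payoff = $0 − -$5 = $5.

Regret: $5.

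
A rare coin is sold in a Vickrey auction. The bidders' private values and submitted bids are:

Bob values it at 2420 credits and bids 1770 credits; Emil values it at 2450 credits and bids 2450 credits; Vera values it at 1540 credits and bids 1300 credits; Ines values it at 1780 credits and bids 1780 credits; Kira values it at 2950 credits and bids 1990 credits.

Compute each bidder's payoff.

Ordered from highest: Emil 2450 credits, then Kira 1990 credits, then Ines 1780 credits, then Bob 1770 credits, then Vera 1300 credits.
Emil has the top bid and wins; the price is the second-highest bid, 1990 credits.
Emil's payoff = 2450 credits − 1990 credits = 460 credits. All other bidders lose, so their payoff is 0.

Payoffs: Bob 0 credits, Emil 460 credits, Vera 0 credits, Ines 0 credits, Kira 0 credits.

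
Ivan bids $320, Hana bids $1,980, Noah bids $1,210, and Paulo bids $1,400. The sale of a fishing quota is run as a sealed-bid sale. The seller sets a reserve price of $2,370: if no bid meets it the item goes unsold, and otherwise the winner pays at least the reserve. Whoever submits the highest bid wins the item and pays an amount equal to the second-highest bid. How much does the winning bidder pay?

unsold

Sorted high to low: Hana $1,980, then Paulo $1,400, then Noah $1,210, then Ivan $320.
The top bid $1,980 is below the reserve $2,370, so the item goes unsold and nothing is paid.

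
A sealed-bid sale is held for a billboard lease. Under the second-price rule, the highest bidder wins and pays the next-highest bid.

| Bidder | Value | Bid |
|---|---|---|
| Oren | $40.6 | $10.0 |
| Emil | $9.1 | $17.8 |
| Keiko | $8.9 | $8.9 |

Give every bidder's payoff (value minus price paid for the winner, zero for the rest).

Sorted high to low: Emil $17.8 > Oren $10.0 > Keiko $8.9.
Emil has the top bid and wins; the price is the second-highest bid, $10.0.
Emil's payoff = $9.1 − $10.0 = -$0.9. All other bidders lose, so their payoff is 0.

Oren $0.0, Emil -$0.9, Keiko $0.0.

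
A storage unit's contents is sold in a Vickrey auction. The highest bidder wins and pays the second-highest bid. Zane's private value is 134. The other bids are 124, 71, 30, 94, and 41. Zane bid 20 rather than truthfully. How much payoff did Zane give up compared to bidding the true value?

10

The highest competing bid is 124.
Bidding truthfully at 134: Zane has the top bid, wins, and pays the second-highest bid 124. Payoff = 134 − 124 = 10.
Bidding 20: the top bid is 124 (a rival), so Zane loses. Payoff = 0.
Regret = truthful payoff − actual payoff = 10 − 0 = 10.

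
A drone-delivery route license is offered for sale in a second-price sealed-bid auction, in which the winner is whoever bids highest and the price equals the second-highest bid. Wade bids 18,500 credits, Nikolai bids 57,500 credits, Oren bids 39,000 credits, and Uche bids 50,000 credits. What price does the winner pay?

Ranking the bids: Nikolai 57,500 credits, then Uche 50,000 credits, then Oren 39,000 credits, then Wade 18,500 credits.
Nikolai is the highest bidder, so Nikolai wins.
Under the second-price rule, the price is the second-highest bid: 50,000 credits.

The winner pays 50,000 credits.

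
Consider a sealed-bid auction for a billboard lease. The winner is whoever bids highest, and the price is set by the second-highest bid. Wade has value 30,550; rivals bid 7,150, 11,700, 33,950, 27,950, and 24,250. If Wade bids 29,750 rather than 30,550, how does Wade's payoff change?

Payoff change: 0.

The highest competing bid is 33,950.
Bidding truthfully at 30,550: the top bid is 33,950 (a rival), so Wade loses. Payoff = 0.
Bidding 29,750: the top bid is 33,950 (a rival), so Wade loses. Payoff = 0.
Change = 0 − 0 = 0.
The bid only affects whether you win, not the price — here both bids land on the same side of the top rival bid, so the deviation is payoff-neutral.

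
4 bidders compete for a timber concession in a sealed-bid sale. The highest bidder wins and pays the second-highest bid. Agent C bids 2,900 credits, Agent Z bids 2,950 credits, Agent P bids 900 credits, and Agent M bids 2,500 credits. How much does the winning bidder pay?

Bids in descending order: Agent Z 2,950 credits > Agent C 2,900 credits > Agent M 2,500 credits > Agent P 900 credits.
Agent Z has the highest bid, so Agent Z wins.
The second-highest bid is 2,900 credits, so that is what Agent Z pays.

2,900 credits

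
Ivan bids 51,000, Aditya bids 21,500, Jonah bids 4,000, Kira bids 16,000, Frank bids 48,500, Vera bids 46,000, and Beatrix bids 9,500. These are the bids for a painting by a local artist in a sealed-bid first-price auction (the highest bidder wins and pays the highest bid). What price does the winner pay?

Bids in descending order: Ivan 51,000; Frank 48,500; Vera 46,000; Aditya 21,500; Kira 16,000; Beatrix 9,500; Jonah 4,000.
Ivan is the highest bidder, so Ivan wins.
Under the first-price rule, the price is the highest bid: 51,000.

The winner pays 51,000.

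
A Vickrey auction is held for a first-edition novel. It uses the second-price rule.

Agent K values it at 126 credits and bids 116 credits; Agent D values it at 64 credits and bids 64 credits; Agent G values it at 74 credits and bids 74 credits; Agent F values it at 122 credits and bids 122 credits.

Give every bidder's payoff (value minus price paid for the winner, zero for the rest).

Ordered from highest: Agent F 122 credits > Agent K 116 credits > Agent G 74 credits > Agent D 64 credits.
Agent F has the top bid and wins; the price is the second-highest bid, 116 credits.
Agent F's payoff = 122 credits − 116 credits = 6 credits. All other bidders lose, so their payoff is 0.

Payoffs: Agent K 0 credits, Agent D 0 credits, Agent G 0 credits, Agent F 6 credits.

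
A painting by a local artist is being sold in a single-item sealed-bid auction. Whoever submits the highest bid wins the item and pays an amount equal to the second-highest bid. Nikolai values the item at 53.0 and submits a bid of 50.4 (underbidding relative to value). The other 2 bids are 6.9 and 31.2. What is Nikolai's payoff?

Payoff = 21.8.

Highest competing bid: 31.2.
Nikolai's bid 50.4 is the highest overall, so Nikolai wins and pays the second-highest bid, 31.2.
Payoff = value − price = 53.0 − 31.2 = 21.8.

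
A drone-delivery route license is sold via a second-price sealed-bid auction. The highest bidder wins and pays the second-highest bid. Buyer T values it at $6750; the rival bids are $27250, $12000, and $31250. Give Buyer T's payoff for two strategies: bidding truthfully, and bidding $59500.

(a) $0  (b) -$24500

The highest competing bid is $31250.
Bidding truthfully at $6750: the top bid is $31250 (a rival), so Buyer T loses. Payoff = $0.
Bidding $59500: Buyer T has the top bid, wins, and pays the second-highest bid $31250. Payoff = $6750 − $31250 = -$24500.
Deviating from a truthful bid can only lose payoff in a second-price auction — never gain.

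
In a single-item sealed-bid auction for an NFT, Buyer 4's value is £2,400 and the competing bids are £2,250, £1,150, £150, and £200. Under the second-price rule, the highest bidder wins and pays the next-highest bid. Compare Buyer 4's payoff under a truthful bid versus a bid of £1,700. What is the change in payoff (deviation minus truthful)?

Payoff change: -£150.

The highest competing bid is £2,250.
Bidding truthfully at £2,400: Buyer 4 has the top bid, wins, and pays the second-highest bid £2,250. Payoff = £2,400 − £2,250 = £150.
Bidding £1,700: the top bid is £2,250 (a rival), so Buyer 4 loses. Payoff = £0.
Change = £0 − £150 = -£150.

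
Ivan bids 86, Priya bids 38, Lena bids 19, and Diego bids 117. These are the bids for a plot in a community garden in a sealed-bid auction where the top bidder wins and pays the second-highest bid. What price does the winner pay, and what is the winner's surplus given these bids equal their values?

Ordered from highest: Diego 117 > Ivan 86 > Priya 38 > Lena 19.
Diego is the highest bidder, so Diego wins.
Under the second-price rule, the price is the second-highest bid: 86.
Surplus = 117 − 86 = 31.

Price 86; surplus 31.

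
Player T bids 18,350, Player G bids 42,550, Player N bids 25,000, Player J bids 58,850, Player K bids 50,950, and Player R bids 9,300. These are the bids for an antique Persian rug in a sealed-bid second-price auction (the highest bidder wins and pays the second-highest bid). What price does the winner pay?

Ordered from highest: Player J 58,850 > Player K 50,950 > Player G 42,550 > Player N 25,000 > Player T 18,350 > Player R 9,300.
Player J is the highest bidder, so Player J wins.
Under the second-price rule, the price is the second-highest bid: 50,950.

The winner pays 50,950.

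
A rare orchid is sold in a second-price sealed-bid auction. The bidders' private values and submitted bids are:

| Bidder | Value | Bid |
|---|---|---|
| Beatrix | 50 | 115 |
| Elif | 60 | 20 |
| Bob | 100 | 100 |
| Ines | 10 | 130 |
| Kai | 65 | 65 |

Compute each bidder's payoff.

Ordered from highest: Ines 130, then Beatrix 115, then Bob 100, then Kai 65, then Elif 20.
Ines has the top bid and wins; the price is the second-highest bid, 115.
Ines's payoff = 10 − 115 = -105. All other bidders lose, so their payoff is 0.

Payoffs: Beatrix 0, Elif 0, Bob 0, Ines -105, Kai 0.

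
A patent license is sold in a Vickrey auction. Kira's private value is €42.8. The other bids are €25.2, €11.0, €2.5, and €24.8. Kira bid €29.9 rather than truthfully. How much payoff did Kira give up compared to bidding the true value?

Payoff forgone: €0.0.

The highest competing bid is €25.2.
Bidding truthfully at €42.8: Kira has the top bid, wins, and pays the second-highest bid €25.2. Payoff = €42.8 − €25.2 = €17.6.
Bidding €29.9: Kira has the top bid, wins, and pays the second-highest bid €25.2. Payoff = €42.8 − €25.2 = €17.6.
Regret = truthful payoff − actual payoff = €17.6 − €17.6 = €0.0.
The bid only affects whether you win, not the price — here both bids land on the same side of the top rival bid, so the deviation is payoff-neutral.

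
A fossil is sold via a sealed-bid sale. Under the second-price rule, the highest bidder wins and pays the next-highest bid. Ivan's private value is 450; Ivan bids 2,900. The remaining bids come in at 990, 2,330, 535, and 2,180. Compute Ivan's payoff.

Payoff = -1,880.

Highest competing bid: 2,330.
Ivan's bid 2,900 is the highest overall, so Ivan wins and pays the second-highest bid, 2,330.
Payoff = value − price = 450 − 2,330 = -1,880.
Overbidding won the item at a price above value — truthful bidding would have avoided this loss.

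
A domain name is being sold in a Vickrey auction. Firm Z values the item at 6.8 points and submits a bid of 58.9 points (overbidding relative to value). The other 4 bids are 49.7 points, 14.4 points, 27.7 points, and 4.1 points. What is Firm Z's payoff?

-42.9 points

Highest competing bid: 49.7 points.
Firm Z's bid 58.9 points is the highest overall, so Firm Z wins and pays the second-highest bid, 49.7 points.
Payoff = value − price = 6.8 points − 49.7 points = -42.9 points.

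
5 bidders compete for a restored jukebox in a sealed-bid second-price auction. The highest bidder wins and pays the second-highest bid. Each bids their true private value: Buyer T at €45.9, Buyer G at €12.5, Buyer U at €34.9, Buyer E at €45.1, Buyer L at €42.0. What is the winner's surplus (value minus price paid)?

Surplus = €0.8.

Ranking the bids: Buyer T €45.9; Buyer E €45.1; Buyer L €42.0; Buyer U €34.9; Buyer G €12.5.
Buyer T wins with the top bid and pays the second-highest, €45.1.
Surplus = €45.9 − €45.1 = €0.8.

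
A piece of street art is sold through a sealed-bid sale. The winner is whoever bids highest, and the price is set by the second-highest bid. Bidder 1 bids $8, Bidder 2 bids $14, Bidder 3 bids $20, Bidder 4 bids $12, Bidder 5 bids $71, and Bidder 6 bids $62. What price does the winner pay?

Ordered from highest: Bidder 5 $71 > Bidder 6 $62 > Bidder 3 $20 > Bidder 2 $14 > Bidder 4 $12 > Bidder 1 $8.
Bidder 5 has the highest bid, so Bidder 5 wins.
The second-highest bid is $62, so that is what Bidder 5 pays.

The winner pays $62.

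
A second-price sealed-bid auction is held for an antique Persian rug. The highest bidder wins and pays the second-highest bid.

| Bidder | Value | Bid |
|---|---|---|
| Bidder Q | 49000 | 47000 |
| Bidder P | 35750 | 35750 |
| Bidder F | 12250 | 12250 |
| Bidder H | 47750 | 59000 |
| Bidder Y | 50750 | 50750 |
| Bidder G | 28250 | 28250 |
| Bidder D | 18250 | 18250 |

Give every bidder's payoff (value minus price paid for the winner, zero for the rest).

Payoffs: Bidder Q 0, Bidder P 0, Bidder F 0, Bidder H -3000, Bidder Y 0, Bidder G 0, Bidder D 0.

Ranking the bids: Bidder H 59000, then Bidder Y 50750, then Bidder Q 47000, then Bidder P 35750, then Bidder G 28250, then Bidder D 18250, then Bidder F 12250.
Bidder H has the top bid and wins; the price is the second-highest bid, 50750.
Bidder H's payoff = 47750 − 50750 = -3000. All other bidders lose, so their payoff is 0.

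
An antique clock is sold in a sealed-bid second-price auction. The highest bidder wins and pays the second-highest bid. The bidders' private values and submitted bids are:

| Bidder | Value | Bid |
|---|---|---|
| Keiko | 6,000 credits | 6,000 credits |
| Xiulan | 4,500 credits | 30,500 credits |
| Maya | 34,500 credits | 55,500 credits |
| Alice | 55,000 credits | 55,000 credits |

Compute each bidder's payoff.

Ranking the bids: Maya 55,500 credits, then Alice 55,000 credits, then Xiulan 30,500 credits, then Keiko 6,000 credits.
Maya has the top bid and wins; the price is the second-highest bid, 55,000 credits.
Maya's payoff = 34,500 credits − 55,000 credits = -20,500 credits. All other bidders lose, so their payoff is 0.

Keiko 0 credits, Xiulan 0 credits, Maya -20,500 credits, Alice 0 credits.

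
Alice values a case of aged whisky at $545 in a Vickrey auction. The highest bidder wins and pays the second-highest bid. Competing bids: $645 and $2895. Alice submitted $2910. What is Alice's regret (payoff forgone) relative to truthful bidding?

$2350

The highest competing bid is $2895.
Bidding truthfully at $545: the top bid is $2895 (a rival), so Alice loses. Payoff = $0.
Bidding $2910: Alice has the top bid, wins, and pays the second-highest bid $2895. Payoff = $545 − $2895 = -$2350.
Regret = truthful payoff − actual payoff = $0 − -$2350 = $2350.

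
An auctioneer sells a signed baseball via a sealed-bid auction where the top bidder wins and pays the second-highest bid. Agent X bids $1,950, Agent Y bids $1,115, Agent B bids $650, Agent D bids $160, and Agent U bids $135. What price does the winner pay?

Price paid: $1,115.

Ranking the bids: Agent X $1,950; Agent Y $1,115; Agent B $650; Agent D $160; Agent U $135.
Agent X is the highest bidder, so Agent X wins.
Under the second-price rule, the price is the second-highest bid: $1,115.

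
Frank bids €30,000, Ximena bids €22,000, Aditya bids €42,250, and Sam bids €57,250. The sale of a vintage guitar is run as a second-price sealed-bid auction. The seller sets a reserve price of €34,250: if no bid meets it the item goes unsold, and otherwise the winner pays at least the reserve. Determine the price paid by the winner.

Price paid: €42,250.

Bids in descending order: Sam €57,250 > Aditya €42,250 > Frank €30,000 > Ximena €22,000.
Sam has the highest bid, so Sam wins.
The second-highest bid is €42,250, which exceeds the reserve, so that sets the price.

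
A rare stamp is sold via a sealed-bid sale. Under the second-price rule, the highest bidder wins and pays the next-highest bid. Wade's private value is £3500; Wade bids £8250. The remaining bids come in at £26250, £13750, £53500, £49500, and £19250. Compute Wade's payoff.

Wade's payoff: £0.

Highest competing bid: £53500.
Wade's bid £8250 is not the highest, so Wade loses, pays nothing, and earns zero payoff.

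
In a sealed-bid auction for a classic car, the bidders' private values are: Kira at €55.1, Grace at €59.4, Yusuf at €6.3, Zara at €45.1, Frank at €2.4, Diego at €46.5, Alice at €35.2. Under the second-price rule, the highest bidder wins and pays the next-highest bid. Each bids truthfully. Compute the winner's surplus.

€4.3

Ordered from highest: Grace €59.4 > Kira €55.1 > Diego €46.5 > Zara €45.1 > Alice €35.2 > Yusuf €6.3 > Frank €2.4.
Grace wins with the top bid and pays the second-highest, €55.1.
Surplus = €59.4 − €55.1 = €4.3.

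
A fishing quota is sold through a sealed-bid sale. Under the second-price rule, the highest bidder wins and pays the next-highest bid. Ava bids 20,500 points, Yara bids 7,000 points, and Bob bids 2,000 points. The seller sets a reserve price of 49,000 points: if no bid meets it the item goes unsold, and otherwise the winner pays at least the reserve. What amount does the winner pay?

Ranking the bids: Ava 20,500 points > Yara 7,000 points > Bob 2,000 points.
The top bid 20,500 points is below the reserve 49,000 points, so the item goes unsold and nothing is paid.

unsold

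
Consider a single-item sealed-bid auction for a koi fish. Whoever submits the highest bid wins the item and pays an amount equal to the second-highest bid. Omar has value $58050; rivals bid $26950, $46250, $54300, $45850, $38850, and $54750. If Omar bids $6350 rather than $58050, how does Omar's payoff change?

The highest competing bid is $54750.
Bidding truthfully at $58050: Omar has the top bid, wins, and pays the second-highest bid $54750. Payoff = $58050 − $54750 = $3300.
Bidding $6350: the top bid is $54750 (a rival), so Omar loses. Payoff = $0.
Change = $0 − $3300 = -$3300.

-$3300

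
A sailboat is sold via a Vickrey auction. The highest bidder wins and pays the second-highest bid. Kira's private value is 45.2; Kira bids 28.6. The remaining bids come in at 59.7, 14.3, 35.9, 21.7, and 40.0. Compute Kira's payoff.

Highest competing bid: 59.7.
Kira's bid 28.6 is not the highest, so Kira loses, pays nothing, and earns zero payoff.

Kira's payoff: 0.0.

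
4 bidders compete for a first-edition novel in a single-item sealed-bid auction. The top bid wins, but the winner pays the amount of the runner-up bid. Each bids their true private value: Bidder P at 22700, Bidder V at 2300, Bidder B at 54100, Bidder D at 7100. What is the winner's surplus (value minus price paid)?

Sorted high to low: Bidder B 54100; Bidder P 22700; Bidder D 7100; Bidder V 2300.
Bidder B wins with the top bid and pays the second-highest, 22700.
Surplus = 54100 − 22700 = 31400.

Winner's surplus: 31400.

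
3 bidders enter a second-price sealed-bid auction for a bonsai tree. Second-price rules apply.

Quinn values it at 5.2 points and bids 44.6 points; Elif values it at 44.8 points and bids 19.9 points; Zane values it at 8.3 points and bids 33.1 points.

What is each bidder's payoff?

Bids in descending order: Quinn 44.6 points; Zane 33.1 points; Elif 19.9 points.
Quinn has the top bid and wins; the price is the second-highest bid, 33.1 points.
Quinn's payoff = 5.2 points − 33.1 points = -27.9 points. All other bidders lose, so their payoff is 0.

Payoffs: Quinn -27.9 points, Elif 0.0 points, Zane 0.0 points.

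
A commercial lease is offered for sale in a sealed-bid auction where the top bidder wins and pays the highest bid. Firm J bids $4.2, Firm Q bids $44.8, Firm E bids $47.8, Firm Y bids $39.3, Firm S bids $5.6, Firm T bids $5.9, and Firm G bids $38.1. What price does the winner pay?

The winner pays $47.8.

Ranking the bids: Firm E $47.8; Firm Q $44.8; Firm Y $39.3; Firm G $38.1; Firm T $5.9; Firm S $5.6; Firm J $4.2.
Firm E is the highest bidder, so Firm E wins.
Under the first-price rule, the price is the highest bid: $47.8.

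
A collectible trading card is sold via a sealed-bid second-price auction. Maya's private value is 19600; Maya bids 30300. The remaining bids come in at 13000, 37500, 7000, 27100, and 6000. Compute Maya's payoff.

Highest competing bid: 37500.
Maya's bid 30300 is not the highest, so Maya loses, pays nothing, and earns zero payoff.

Maya's payoff: 0.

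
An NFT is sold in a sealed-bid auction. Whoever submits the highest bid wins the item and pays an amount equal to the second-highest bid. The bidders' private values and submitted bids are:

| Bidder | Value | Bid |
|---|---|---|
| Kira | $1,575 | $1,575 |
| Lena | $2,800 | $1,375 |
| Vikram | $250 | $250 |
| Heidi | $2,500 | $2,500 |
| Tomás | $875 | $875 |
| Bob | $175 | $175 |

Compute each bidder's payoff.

Bids in descending order: Heidi $2,500 > Kira $1,575 > Lena $1,375 > Tomás $875 > Vikram $250 > Bob $175.
Heidi has the top bid and wins; the price is the second-highest bid, $1,575.
Heidi's payoff = $2,500 − $1,575 = $925. All other bidders lose, so their payoff is 0.

Payoffs: Kira $0, Lena $0, Vikram $0, Heidi $925, Tomás $0, Bob $0.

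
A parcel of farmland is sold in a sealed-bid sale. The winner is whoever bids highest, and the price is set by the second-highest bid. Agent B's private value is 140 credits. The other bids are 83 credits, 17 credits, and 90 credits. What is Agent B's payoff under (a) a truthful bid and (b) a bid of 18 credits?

(a) 50 credits  (b) 0 credits

The highest competing bid is 90 credits.
Bidding truthfully at 140 credits: Agent B has the top bid, wins, and pays the second-highest bid 90 credits. Payoff = 140 credits − 90 credits = 50 credits.
Bidding 18 credits: the top bid is 90 credits (a rival), so Agent B loses. Payoff = 0 credits.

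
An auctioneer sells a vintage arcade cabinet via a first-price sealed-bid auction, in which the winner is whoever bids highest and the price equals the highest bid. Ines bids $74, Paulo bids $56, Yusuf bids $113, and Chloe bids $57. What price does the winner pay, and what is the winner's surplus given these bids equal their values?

Price $113; surplus $0.

Bids in descending order: Yusuf $113; Ines $74; Chloe $57; Paulo $56.
Yusuf is the highest bidder, so Yusuf wins.
Under the first-price rule, the price is the highest bid: $113.
Surplus = $113 − $113 = $0.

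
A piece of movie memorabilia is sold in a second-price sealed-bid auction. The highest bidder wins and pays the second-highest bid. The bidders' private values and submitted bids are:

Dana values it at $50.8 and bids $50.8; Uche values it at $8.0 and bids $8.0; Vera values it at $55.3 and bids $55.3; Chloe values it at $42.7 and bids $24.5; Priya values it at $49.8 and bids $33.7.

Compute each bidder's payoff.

Payoffs: Dana $0.0, Uche $0.0, Vera $4.5, Chloe $0.0, Priya $0.0.

Bids in descending order: Vera $55.3 > Dana $50.8 > Priya $33.7 > Chloe $24.5 > Uche $8.0.
Vera has the top bid and wins; the price is the second-highest bid, $50.8.
Vera's payoff = $55.3 − $50.8 = $4.5. All other bidders lose, so their payoff is 0.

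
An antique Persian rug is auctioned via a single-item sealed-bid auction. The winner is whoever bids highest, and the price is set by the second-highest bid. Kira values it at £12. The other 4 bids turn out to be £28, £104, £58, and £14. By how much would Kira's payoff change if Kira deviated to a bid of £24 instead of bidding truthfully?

£0

The highest competing bid is £104.
Bidding truthfully at £12: the top bid is £104 (a rival), so Kira loses. Payoff = £0.
Bidding £24: the top bid is £104 (a rival), so Kira loses. Payoff = £0.
Change = £0 − £0 = £0.
The bid only affects whether you win, not the price — here both bids land on the same side of the top rival bid, so the deviation is payoff-neutral.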